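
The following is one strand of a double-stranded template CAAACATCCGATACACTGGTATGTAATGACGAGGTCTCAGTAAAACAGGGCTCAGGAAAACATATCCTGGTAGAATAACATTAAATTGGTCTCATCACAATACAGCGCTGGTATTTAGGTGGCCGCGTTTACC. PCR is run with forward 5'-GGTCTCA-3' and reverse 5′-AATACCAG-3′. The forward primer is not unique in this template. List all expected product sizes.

83 bp, 28 bp

The forward primer GGTCTCA matches the top strand at positions 33–39, 88–94.
The reverse primer's reverse complement is CTGGTATT, matching at positions 108–115.
Each forward site pairs with the reverse site to give a product ending at position 115: sizes 83, 28 bp.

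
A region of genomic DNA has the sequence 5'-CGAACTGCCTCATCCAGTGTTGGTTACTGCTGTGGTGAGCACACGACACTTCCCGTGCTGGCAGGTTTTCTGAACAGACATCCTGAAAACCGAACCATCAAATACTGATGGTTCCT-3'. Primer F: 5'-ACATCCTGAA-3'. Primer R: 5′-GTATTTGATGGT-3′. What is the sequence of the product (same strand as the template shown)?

5'-ACATCCTGAAAACCGAACCATCAAATAC-3'

The forward primer matches the template at positions 78–87.
The reverse primer's reverse complement is ACCATCAAATAC, which matches the template at positions 94–105.
The product is the template from position 78 through 105 (28 bp).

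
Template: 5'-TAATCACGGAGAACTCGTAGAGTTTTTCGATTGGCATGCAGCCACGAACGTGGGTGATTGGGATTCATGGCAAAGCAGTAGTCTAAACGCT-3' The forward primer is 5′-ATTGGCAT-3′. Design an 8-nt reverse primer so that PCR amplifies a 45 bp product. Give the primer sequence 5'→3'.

5'-TTTGCCAT-3'

The forward primer binds at positions 30–37, so a 45 bp product ends at position 30 + 45 − 1 = 74.
The reverse primer anneals to the top strand over positions 67–74, i.e. to ATGGCAAA.
Its sequence written 5'→3' is the reverse complement: TTTGCCAT.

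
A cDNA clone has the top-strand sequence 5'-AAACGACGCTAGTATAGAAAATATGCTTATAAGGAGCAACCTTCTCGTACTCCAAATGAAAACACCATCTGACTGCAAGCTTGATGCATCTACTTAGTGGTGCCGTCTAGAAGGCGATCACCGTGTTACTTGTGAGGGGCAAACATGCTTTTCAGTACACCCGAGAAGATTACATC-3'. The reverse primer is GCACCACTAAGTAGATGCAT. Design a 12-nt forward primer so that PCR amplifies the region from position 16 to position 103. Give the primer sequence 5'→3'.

5'-AGAAAATATGCT-3'

The reverse primer's reverse complement ATGCATCTACTTAGTGGTGC matches the template at positions 84–103; the product starts at position 16.
The forward primer is identical to the top strand over positions 16–27: AGAAAATATGCT.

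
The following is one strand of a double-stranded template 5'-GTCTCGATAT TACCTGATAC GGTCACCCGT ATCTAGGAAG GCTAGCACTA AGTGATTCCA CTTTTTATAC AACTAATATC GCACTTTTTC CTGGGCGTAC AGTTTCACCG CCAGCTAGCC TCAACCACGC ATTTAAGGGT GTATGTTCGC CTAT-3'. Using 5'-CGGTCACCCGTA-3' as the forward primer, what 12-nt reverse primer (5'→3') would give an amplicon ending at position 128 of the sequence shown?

The forward primer binds at positions 20–31; the product's 3' end on the top strand is position 128.
The reverse primer anneals to the top strand over positions 117–128, i.e. to AGCCTCAACCAC.
Its sequence written 5'→3' is the reverse complement: GTGGTTGAGGCT.

5'-GTGGTTGAGGCT-3'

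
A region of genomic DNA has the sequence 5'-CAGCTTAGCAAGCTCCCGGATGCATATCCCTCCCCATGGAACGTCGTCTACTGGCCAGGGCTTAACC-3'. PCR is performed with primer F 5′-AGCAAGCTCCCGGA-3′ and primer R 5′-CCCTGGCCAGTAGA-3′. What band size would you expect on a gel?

Forward primer AGCAAGCTCCCGGA is found on the top strand at positions 7–20.
The reverse primer's reverse complement is TCTACTGGCCAGGG, which matches the template at positions 47–60.
The product runs from position 7 to position 60, so its length is 60 − 7 + 1 = 54 bp.

54 bp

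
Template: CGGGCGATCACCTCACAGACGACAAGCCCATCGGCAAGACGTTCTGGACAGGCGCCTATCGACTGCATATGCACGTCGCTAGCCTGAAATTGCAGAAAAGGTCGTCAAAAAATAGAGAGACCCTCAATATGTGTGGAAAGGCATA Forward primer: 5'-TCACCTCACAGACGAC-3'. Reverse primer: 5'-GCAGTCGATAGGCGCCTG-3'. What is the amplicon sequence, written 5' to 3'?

Scanning the template, TCACCTCACAGACGAC occurs at positions 8–23; this primer anneals to the bottom strand there with its 3' end pointing downstream.
Taking the reverse complement of GCAGTCGATAGGCGCCTG gives CAGGCGCCTATCGACTGC, found at positions 49–66 on the template; the primer anneals here to the top strand with its 3' end pointing upstream.
The product is the template from position 8 through 66 (59 bp).

5'-TCACCTCACAGACGACAAGCCCATCGGCAAGACGTTCTGGACAGGCGCCTATCGACTGC-3'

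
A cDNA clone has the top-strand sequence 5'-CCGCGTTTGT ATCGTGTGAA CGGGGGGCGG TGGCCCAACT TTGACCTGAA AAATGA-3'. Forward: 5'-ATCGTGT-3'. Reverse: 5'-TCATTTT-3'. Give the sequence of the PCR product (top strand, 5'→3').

5'-ATCGTGTGAACGGGGGGCGGTGGCCCAACTTTGACCTGAAAAATGA-3'

The forward primer matches the template at positions 11–17.
Reverse complement of the reverse primer: AAAATGA. This occurs on the top strand at positions 50–56.
The product is the template from position 11 through 56 (46 bp).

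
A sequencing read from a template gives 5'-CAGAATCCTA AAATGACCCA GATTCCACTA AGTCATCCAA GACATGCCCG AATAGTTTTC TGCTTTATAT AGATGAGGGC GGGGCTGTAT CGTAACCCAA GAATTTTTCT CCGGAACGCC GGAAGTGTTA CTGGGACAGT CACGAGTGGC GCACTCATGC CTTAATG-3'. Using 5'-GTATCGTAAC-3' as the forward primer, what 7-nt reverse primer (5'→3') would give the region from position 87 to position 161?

The product's 3' end on the top strand is position 161.
The reverse primer anneals to the top strand over positions 155–161, i.e. to TCATGCC.
Its sequence written 5'→3' is the reverse complement: GGCATGA.

5'-GGCATGA-3'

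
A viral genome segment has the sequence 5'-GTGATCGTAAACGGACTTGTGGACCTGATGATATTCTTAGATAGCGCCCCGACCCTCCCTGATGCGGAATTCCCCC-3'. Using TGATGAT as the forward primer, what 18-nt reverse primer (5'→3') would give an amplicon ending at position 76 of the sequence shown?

The forward primer binds at positions 26–32; the product's 3' end on the top strand is position 76.
The reverse primer anneals to the top strand over positions 59–76, i.e. to CTGATGCGGAATTCCCCC.
Its sequence written 5'→3' is the reverse complement: GGGGGAATTCCGCATCAG.

5'-GGGGGAATTCCGCATCAG-3'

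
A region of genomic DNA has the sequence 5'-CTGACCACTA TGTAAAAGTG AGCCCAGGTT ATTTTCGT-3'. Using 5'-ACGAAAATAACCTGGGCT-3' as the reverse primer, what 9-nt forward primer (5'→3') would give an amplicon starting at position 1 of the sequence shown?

5'-CTGACCACT-3'

The reverse primer's reverse complement AGCCCAGGTTATTTTCGT matches the template at positions 21–38; the product starts at position 1.
The forward primer is identical to the top strand over positions 1–9: CTGACCACT.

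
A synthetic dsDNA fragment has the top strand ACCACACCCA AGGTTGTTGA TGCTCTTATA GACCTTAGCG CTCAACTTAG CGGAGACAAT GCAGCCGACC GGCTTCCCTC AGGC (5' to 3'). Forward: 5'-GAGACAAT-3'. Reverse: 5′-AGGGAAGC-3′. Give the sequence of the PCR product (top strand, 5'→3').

5'-GAGACAATGCAGCCGACCGGCTTCCCT-3'

The forward primer matches the template at positions 53–60.
The reverse primer's reverse complement is GCTTCCCT, which matches the template at positions 72–79.
The product is the template from position 53 through 79 (27 bp).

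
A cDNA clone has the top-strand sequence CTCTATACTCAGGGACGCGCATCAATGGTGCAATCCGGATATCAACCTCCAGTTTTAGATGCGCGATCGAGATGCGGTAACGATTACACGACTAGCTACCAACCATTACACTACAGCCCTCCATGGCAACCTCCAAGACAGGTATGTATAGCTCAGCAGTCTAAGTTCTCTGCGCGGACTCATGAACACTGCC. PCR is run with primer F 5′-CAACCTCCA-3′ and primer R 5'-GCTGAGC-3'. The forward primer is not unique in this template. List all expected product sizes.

The forward primer CAACCTCCA matches the top strand at positions 43–51, 127–135.
The reverse primer's reverse complement is GCTCAGC, matching at positions 151–157.
Each forward site pairs with the reverse site to give a product ending at position 157: sizes 115, 31 bp.

115 bp, 31 bp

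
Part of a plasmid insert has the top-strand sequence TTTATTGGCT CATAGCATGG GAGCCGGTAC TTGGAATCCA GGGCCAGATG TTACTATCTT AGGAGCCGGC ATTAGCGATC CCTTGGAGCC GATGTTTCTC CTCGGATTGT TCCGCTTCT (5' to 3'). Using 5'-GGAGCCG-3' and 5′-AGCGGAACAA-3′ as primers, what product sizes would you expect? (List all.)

The forward primer GGAGCCG matches the top strand at positions 20–26, 62–68, 85–91.
The reverse primer's reverse complement is TTGTTCCGCT, matching at positions 107–116.
Each forward site pairs with the reverse site to give a product ending at position 116: sizes 97, 55, 32 bp.

97 bp, 55 bp, 32 bp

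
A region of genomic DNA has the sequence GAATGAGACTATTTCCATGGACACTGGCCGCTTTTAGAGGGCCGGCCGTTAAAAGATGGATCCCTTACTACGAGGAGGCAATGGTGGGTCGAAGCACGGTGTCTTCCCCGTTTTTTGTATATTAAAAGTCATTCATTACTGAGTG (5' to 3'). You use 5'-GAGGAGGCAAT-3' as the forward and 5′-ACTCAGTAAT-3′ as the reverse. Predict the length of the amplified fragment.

Forward primer GAGGAGGCAAT is found on the top strand at positions 72–82.
Taking the reverse complement of ACTCAGTAAT gives ATTACTGAGT, found at positions 135–144 on the template; the primer anneals here to the top strand with its 3' end pointing upstream.
Amplicon spans positions 72–144: 73 bp.

73 bp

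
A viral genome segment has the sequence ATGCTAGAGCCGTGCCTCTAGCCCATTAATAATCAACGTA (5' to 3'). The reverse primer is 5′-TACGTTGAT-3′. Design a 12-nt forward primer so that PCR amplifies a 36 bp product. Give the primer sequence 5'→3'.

The reverse primer's reverse complement ATCAACGTA matches the template at positions 32–40, so the product ends at position 40.
A 36 bp product then starts at position 40 − 36 + 1 = 5.
The forward primer is identical to the top strand there: TAGAGCCGTGCC.

5'-TAGAGCCGTGCC-3'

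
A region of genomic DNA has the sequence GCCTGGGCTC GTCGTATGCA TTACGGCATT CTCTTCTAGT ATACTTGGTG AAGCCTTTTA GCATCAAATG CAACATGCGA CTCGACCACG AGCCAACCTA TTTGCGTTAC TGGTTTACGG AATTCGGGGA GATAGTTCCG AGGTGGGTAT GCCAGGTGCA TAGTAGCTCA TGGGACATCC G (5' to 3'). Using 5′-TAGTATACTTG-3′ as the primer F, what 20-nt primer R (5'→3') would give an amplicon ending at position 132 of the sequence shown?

5'-TCTCCCCGAATTCCGTAAAC-3'

The forward primer binds at positions 37–47; the product's 3' end on the top strand is position 132.
The reverse primer anneals to the top strand over positions 113–132, i.e. to GTTTACGGAATTCGGGGAGA.
Its sequence written 5'→3' is the reverse complement: TCTCCCCGAATTCCGTAAAC.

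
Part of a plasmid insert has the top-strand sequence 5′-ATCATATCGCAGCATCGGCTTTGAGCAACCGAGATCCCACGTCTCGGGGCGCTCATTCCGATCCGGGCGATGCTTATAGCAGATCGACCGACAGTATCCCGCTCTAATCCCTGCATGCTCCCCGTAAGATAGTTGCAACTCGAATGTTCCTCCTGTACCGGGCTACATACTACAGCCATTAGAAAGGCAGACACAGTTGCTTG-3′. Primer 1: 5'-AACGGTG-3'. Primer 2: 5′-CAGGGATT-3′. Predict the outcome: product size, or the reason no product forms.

No product — primer 1 has no binding site in the template.

Primer 1 (AACGGTG) does not match the top strand, and its reverse complement CACCGTT does not match either.
With no annealing site for primer 1, no amplification occurs.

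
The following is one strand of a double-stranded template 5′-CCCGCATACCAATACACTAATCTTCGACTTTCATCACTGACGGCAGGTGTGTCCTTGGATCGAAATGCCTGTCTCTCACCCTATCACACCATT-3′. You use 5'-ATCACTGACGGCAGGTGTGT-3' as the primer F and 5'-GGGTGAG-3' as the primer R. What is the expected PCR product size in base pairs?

The forward primer matches the template at positions 33–52.
Taking the reverse complement of GGGTGAG gives CTCACCC, found at positions 75–81 on the template; the primer anneals here to the top strand with its 3' end pointing upstream.
The product runs from position 33 to position 81, so its length is 81 − 33 + 1 = 49 bp.

49 bp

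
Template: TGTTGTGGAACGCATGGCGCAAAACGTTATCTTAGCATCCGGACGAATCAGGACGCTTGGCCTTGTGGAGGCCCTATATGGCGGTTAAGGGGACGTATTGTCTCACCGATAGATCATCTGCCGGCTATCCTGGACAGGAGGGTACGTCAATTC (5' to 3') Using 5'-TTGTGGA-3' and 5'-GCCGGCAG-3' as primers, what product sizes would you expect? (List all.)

123 bp, 63 bp

The forward primer TTGTGGA matches the top strand at positions 3–9, 63–69.
The reverse primer's reverse complement is CTGCCGGC, matching at positions 118–125.
Each forward site pairs with the reverse site to give a product ending at position 125: sizes 123, 63 bp.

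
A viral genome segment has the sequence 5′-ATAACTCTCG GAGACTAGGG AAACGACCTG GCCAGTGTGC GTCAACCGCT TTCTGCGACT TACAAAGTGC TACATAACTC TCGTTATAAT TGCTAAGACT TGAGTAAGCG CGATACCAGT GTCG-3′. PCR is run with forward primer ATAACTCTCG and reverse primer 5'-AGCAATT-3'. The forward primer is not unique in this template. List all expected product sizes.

94 bp, 21 bp

The forward primer ATAACTCTCG matches the top strand at positions 1–10, 74–83.
The reverse primer's reverse complement is AATTGCT, matching at positions 88–94.
Each forward site pairs with the reverse site to give a product ending at position 94: sizes 94, 21 bp.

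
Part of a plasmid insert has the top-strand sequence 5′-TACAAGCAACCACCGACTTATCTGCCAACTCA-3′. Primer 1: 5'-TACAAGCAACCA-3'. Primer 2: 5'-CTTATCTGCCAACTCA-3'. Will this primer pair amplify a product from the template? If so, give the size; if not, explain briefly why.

Primer 1 (TACAAGCAACCA) matches the top strand at positions 1–12 (3' end points downstream).
Primer 2 (CTTATCTGCCAACTCA) also matches the top strand directly, at positions 17–32 — its reverse complement TGAGTTGGCAGATAAG is not present.
Both primers anneal to the bottom strand with 3' ends pointing the same way, so neither can prime synthesis back toward the other.

No product — both primers anneal to the same strand and extend in the same direction.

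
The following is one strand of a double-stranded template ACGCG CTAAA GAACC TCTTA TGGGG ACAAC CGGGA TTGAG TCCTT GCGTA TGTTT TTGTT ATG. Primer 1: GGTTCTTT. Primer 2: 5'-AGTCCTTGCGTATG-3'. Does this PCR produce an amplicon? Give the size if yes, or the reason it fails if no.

Primer 1 (GGTTCTTT) has reverse complement AAAGAACC, which matches the top strand at positions 8–15; primer 1 anneals to the top strand there with its 3' end pointing upstream toward position 8.
Primer 2 (AGTCCTTGCGTATG) matches the top strand directly at positions 39–52; it anneals to the bottom strand with its 3' end pointing downstream toward position 52.
The 3' ends diverge (primer 1 extends toward position 1, primer 2 toward position 63), so the primers never converge on a shared product.

No product — the primers' 3' ends point away from each other.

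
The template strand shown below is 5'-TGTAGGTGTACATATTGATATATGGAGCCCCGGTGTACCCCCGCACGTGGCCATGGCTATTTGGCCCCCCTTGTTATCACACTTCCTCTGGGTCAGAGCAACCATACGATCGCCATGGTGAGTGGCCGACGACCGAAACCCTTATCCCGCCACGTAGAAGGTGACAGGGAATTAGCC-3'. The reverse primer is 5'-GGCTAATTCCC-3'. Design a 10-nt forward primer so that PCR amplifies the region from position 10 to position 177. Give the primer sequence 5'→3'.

5'-ACATATTGAT-3'

The reverse primer's reverse complement GGGAATTAGCC matches the template at positions 167–177; the product starts at position 10.
The forward primer is identical to the top strand over positions 10–19: ACATATTGAT.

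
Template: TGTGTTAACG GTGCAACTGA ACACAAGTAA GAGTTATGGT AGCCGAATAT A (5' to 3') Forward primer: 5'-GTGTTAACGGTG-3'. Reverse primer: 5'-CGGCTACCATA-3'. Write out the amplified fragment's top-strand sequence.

Scanning the template, GTGTTAACGGTG occurs at positions 2–13; this primer anneals to the bottom strand there with its 3' end pointing downstream.
The reverse primer's reverse complement is TATGGTAGCCG, which matches the template at positions 35–45.
The product is the template from position 2 through 45 (44 bp).

5'-GTGTTAACGGTGCAACTGAACACAAGTAAGAGTTATGGTAGCCG-3'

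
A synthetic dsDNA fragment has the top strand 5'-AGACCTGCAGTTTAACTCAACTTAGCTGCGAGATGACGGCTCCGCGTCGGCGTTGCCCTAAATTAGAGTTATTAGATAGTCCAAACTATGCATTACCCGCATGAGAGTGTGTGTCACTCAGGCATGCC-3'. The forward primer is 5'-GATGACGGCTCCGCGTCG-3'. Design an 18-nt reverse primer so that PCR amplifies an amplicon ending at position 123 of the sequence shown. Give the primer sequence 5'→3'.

5'-GCCTGAGTGACACACACT-3'

The forward primer binds at positions 32–49; the product's 3' end on the top strand is position 123.
The reverse primer anneals to the top strand over positions 106–123, i.e. to AGTGTGTGTCACTCAGGC.
Its sequence written 5'→3' is the reverse complement: GCCTGAGTGACACACACT.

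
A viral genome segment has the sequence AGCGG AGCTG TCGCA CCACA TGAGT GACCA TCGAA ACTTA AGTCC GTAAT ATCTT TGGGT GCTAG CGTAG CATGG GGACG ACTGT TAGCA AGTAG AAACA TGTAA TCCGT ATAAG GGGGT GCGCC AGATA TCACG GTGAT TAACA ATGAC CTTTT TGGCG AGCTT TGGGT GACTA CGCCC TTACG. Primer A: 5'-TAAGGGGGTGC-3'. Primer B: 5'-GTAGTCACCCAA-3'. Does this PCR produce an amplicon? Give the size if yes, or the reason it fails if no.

Primer A (TAAGGGGGTGC) matches the top strand at positions 112–122; it acts as a forward primer.
Primer B's reverse complement is TTGGGTGACTAC, matching the top strand at positions 165–176; it acts as a reverse primer.
The 3' ends face each other across positions 112–176, giving a 65 bp product.

Yes — a 65 bp product.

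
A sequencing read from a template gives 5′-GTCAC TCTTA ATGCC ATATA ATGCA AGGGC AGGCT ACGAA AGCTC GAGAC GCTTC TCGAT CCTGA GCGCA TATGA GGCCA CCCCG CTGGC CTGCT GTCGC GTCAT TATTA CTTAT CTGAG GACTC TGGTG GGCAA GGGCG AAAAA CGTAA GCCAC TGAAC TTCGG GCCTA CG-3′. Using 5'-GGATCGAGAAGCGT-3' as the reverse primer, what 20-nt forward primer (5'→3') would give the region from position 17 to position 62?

5'-TATAATGCAAGGGCAGGCTA-3'

The reverse primer's reverse complement ACGCTTCTCGATCC matches the template at positions 49–62; the product starts at position 17.
The forward primer is identical to the top strand over positions 17–36: TATAATGCAAGGGCAGGCTA.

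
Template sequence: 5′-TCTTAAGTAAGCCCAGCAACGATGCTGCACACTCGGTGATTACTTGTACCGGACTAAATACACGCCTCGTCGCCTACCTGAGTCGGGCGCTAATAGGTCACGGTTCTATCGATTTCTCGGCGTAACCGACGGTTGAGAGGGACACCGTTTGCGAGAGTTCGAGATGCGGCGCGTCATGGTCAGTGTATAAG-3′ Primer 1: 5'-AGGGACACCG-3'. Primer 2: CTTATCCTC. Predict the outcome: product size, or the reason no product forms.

Primer 2 (CTTATCCTC) does not match the top strand, and its reverse complement GAGGATAAG does not match either.
With no annealing site for primer 2, no amplification occurs.

No product — primer 2 has no binding site in the template.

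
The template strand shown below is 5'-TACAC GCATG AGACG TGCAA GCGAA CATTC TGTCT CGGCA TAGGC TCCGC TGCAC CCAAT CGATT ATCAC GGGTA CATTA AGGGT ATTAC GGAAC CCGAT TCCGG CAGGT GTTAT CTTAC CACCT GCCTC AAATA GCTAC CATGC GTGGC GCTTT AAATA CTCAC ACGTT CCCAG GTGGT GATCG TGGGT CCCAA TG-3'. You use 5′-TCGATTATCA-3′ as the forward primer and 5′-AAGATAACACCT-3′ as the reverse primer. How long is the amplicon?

Scanning the template, TCGATTATCA occurs at positions 60–69; this primer anneals to the bottom strand there with its 3' end pointing downstream.
Reverse complement of the reverse primer: AGGTGTTATCTT. This occurs on the top strand at positions 107–118.
Amplicon spans positions 60–118: 59 bp.

59 bp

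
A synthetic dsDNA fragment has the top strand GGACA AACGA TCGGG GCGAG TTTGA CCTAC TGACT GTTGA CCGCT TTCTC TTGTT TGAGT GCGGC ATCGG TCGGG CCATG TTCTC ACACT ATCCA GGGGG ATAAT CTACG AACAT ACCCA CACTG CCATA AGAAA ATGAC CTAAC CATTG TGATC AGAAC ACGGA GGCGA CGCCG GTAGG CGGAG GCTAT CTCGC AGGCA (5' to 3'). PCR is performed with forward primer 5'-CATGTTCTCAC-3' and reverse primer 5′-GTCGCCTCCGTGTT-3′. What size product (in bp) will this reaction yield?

The forward primer matches the template at positions 77–87.
Taking the reverse complement of GTCGCCTCCGTGTT gives AACACGGAGGCGAC, found at positions 158–171 on the template; the primer anneals here to the top strand with its 3' end pointing upstream.
Amplicon spans positions 77–171: 95 bp.

95 bp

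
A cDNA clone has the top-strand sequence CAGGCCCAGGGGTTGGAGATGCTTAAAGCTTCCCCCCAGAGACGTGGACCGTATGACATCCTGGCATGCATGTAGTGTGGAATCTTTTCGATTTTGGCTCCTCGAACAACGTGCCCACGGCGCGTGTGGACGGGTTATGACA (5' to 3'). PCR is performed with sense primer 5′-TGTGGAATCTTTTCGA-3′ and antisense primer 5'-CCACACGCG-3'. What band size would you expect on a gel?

Scanning the template, TGTGGAATCTTTTCGA occurs at positions 76–91; this primer anneals to the bottom strand there with its 3' end pointing downstream.
Reverse complement of the reverse primer: CGCGTGTGG. This occurs on the top strand at positions 121–129.
Product length = (reverse-primer end) − (forward-primer start) + 1 = 129 − 76 + 1 = 54 bp.

54 bp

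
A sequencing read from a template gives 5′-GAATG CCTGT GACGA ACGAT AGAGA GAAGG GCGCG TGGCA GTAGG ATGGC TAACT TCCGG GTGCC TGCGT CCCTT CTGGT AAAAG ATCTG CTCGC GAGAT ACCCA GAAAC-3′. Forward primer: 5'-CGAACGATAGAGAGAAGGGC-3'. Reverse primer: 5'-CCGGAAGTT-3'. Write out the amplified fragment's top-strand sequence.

Scanning the template, CGAACGATAGAGAGAAGGGC occurs at positions 13–32; this primer anneals to the bottom strand there with its 3' end pointing downstream.
Taking the reverse complement of CCGGAAGTT gives AACTTCCGG, found at positions 52–60 on the template; the primer anneals here to the top strand with its 3' end pointing upstream.
The product is the template from position 13 through 60 (48 bp).

5'-CGAACGATAGAGAGAAGGGCGCGTGGCAGTAGGATGGCTAACTTCCGG-3'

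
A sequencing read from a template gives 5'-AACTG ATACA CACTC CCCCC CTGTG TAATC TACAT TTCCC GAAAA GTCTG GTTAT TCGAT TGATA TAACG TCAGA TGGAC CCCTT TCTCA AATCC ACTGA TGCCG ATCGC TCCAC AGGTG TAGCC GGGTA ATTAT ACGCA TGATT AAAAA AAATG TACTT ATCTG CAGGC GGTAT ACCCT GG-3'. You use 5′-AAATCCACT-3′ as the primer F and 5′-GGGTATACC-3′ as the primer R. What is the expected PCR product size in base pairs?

90 bp

Scanning the template, AAATCCACT occurs at positions 90–98; this primer anneals to the bottom strand there with its 3' end pointing downstream.
The reverse primer's reverse complement is GGTATACCC, which matches the template at positions 171–179.
Amplicon spans positions 90–179: 90 bp.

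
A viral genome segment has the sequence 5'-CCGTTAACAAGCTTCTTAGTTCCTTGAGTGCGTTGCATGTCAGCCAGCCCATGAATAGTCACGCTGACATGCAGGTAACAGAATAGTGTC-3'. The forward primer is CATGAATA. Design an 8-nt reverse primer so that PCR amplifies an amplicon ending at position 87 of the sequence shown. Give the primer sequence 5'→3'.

The forward primer binds at positions 50–57; the product's 3' end on the top strand is position 87.
The reverse primer anneals to the top strand over positions 80–87, i.e. to AGAATAGT.
Its sequence written 5'→3' is the reverse complement: ACTATTCT.

5'-ACTATTCT-3'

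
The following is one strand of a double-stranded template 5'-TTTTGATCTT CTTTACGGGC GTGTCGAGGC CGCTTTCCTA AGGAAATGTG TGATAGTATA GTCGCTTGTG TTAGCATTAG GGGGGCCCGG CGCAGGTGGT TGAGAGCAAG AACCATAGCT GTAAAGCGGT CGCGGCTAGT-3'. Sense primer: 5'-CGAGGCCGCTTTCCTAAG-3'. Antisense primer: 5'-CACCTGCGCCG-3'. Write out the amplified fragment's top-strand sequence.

5'-CGAGGCCGCTTTCCTAAGGAAATGTGTGATAGTATAGTCGCTTGTGTTAGCATTAGGGGGGCCCGGCGCAGGTG-3'

The forward primer matches the template at positions 25–42.
Taking the reverse complement of CACCTGCGCCG gives CGGCGCAGGTG, found at positions 88–98 on the template; the primer anneals here to the top strand with its 3' end pointing upstream.
The product is the template from position 25 through 98 (74 bp).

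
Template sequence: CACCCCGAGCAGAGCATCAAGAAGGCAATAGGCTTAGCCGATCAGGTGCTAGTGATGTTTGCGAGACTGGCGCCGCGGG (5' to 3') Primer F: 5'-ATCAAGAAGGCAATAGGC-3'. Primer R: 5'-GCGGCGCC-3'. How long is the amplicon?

Forward primer ATCAAGAAGGCAATAGGC is found on the top strand at positions 16–33.
Reverse complement of the reverse primer: GGCGCCGC. This occurs on the top strand at positions 69–76.
Product length = (reverse-primer end) − (forward-primer start) + 1 = 76 − 16 + 1 = 61 bp.

61 bp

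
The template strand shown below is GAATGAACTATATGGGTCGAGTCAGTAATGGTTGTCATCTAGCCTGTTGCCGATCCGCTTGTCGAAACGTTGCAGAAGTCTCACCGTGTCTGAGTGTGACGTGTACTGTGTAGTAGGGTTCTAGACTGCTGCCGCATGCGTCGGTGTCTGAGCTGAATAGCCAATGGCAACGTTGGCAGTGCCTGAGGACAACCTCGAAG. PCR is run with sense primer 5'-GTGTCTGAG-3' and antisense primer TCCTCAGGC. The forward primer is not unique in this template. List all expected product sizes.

104 bp, 46 bp

The forward primer GTGTCTGAG matches the top strand at positions 86–94, 144–152.
The reverse primer's reverse complement is GCCTGAGGA, matching at positions 181–189.
Each forward site pairs with the reverse site to give a product ending at position 189: sizes 104, 46 bp.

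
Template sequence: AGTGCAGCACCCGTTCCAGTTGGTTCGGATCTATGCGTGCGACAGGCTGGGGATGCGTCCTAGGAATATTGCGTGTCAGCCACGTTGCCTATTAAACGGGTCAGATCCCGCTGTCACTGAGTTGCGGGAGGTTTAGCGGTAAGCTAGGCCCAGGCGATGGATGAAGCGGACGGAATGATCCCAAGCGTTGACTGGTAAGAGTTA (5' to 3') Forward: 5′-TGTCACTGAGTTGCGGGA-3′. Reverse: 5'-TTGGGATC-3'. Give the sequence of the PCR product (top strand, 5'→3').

Scanning the template, TGTCACTGAGTTGCGGGA occurs at positions 112–129; this primer anneals to the bottom strand there with its 3' end pointing downstream.
The reverse primer's reverse complement is GATCCCAA, which matches the template at positions 177–184.
The product is the template from position 112 through 184 (73 bp).

5'-TGTCACTGAGTTGCGGGAGGTTTAGCGGTAAGCTAGGCCCAGGCGATGGATGAAGCGGACGGAATGATCCCAA-3'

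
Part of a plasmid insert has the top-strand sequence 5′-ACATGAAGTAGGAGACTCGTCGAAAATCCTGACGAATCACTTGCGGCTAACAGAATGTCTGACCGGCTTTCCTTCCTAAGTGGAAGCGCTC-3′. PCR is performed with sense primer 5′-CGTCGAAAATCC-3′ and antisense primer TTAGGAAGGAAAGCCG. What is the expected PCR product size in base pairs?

62 bp

Forward primer CGTCGAAAATCC is found on the top strand at positions 18–29.
Taking the reverse complement of TTAGGAAGGAAAGCCG gives CGGCTTTCCTTCCTAA, found at positions 64–79 on the template; the primer anneals here to the top strand with its 3' end pointing upstream.
The product runs from position 18 to position 79, so its length is 79 − 18 + 1 = 62 bp.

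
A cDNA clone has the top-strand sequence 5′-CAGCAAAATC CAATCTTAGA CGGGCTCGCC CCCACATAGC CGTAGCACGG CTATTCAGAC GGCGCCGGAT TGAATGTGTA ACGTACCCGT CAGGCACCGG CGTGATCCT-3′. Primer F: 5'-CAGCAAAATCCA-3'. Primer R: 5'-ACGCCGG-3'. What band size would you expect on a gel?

103 bp

Forward primer CAGCAAAATCCA is found on the top strand at positions 1–12.
Taking the reverse complement of ACGCCGG gives CCGGCGT, found at positions 97–103 on the template; the primer anneals here to the top strand with its 3' end pointing upstream.
Product length = (reverse-primer end) − (forward-primer start) + 1 = 103 − 1 + 1 = 103 bp.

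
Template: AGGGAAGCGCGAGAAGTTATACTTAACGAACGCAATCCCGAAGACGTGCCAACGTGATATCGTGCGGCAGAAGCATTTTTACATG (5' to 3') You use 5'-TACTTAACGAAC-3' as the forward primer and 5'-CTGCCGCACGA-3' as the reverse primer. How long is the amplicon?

The forward primer matches the template at positions 20–31.
The reverse primer's reverse complement is TCGTGCGGCAG, which matches the template at positions 60–70.
Product length = (reverse-primer end) − (forward-primer start) + 1 = 70 − 20 + 1 = 51 bp.

51 bp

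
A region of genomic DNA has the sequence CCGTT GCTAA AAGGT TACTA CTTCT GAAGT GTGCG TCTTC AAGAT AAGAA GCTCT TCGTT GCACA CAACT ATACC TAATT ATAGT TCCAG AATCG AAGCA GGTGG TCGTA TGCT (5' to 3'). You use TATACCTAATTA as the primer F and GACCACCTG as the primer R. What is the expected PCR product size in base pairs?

The forward primer matches the template at positions 70–81.
Taking the reverse complement of GACCACCTG gives CAGGTGGTC, found at positions 99–107 on the template; the primer anneals here to the top strand with its 3' end pointing upstream.
Product length = (reverse-primer end) − (forward-primer start) + 1 = 107 − 70 + 1 = 38 bp.

38 bp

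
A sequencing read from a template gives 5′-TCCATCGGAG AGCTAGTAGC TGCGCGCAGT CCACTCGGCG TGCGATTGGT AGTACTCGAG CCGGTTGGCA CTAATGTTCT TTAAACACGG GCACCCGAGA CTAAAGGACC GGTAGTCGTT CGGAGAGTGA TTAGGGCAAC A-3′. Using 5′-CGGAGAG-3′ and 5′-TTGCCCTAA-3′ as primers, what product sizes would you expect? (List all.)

The forward primer CGGAGAG matches the top strand at positions 6–12, 121–127.
The reverse primer's reverse complement is TTAGGGCAA, matching at positions 131–139.
Each forward site pairs with the reverse site to give a product ending at position 139: sizes 134, 19 bp.

134 bp, 19 bp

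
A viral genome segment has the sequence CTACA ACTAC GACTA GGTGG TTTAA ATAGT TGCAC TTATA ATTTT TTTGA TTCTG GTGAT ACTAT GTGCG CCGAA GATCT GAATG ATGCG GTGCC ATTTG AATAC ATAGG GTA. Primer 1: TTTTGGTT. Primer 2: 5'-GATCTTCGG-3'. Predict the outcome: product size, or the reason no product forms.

Primer 1 (TTTTGGTT) does not match the top strand, and its reverse complement AACCAAAA does not match either.
With no annealing site for primer 1, no amplification occurs.

No product — primer 1 has no binding site in the template.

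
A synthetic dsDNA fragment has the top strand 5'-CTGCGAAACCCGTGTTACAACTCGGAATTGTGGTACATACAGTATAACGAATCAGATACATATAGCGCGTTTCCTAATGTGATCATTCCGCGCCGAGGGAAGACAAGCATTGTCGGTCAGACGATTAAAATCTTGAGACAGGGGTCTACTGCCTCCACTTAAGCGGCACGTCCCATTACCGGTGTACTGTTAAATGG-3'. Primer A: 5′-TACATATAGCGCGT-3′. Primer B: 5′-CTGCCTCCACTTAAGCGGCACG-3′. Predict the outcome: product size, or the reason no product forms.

Primer A (TACATATAGCGCGT) matches the top strand at positions 57–70 (3' end points downstream).
Primer B (CTGCCTCCACTTAAGCGGCACG) also matches the top strand directly, at positions 149–170 — its reverse complement CGTGCCGCTTAAGTGGAGGCAG is not present.
Both primers anneal to the bottom strand with 3' ends pointing the same way, so neither can prime synthesis back toward the other.

No product — both primers anneal to the same strand and extend in the same direction.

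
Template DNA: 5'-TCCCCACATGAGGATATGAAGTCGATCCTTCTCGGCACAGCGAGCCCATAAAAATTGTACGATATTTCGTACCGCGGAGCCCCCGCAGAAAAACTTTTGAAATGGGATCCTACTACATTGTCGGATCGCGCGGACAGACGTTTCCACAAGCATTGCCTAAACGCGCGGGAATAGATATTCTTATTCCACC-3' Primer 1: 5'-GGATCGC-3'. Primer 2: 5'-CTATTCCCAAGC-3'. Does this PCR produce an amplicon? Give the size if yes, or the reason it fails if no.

Primer 2 (CTATTCCCAAGC) does not match the top strand, and its reverse complement GCTTGGGAATAG does not match either.
With no annealing site for primer 2, no amplification occurs.

No product — primer 2 has no binding site in the template.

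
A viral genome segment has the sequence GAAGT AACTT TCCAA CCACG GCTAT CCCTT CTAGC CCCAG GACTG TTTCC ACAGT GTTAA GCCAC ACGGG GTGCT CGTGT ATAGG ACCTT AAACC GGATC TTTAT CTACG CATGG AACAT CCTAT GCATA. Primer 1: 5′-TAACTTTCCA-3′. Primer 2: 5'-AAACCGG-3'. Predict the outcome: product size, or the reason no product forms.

Primer 1 (TAACTTTCCA) matches the top strand at positions 5–14 (3' end points downstream).
Primer 2 (AAACCGG) also matches the top strand directly, at positions 91–97 — its reverse complement CCGGTTT is not present.
Both primers anneal to the bottom strand with 3' ends pointing the same way, so neither can prime synthesis back toward the other.

No product — both primers anneal to the same strand and extend in the same direction.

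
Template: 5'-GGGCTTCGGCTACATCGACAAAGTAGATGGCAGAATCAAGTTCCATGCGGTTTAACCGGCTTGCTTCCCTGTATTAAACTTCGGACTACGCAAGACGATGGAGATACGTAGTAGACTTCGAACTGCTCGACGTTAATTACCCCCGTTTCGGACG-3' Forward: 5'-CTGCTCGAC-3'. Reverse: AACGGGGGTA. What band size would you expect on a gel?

Scanning the template, CTGCTCGAC occurs at positions 123–131; this primer anneals to the bottom strand there with its 3' end pointing downstream.
Taking the reverse complement of AACGGGGGTA gives TACCCCCGTT, found at positions 138–147 on the template; the primer anneals here to the top strand with its 3' end pointing upstream.
Product length = (reverse-primer end) − (forward-primer start) + 1 = 147 − 123 + 1 = 25 bp.

25 bp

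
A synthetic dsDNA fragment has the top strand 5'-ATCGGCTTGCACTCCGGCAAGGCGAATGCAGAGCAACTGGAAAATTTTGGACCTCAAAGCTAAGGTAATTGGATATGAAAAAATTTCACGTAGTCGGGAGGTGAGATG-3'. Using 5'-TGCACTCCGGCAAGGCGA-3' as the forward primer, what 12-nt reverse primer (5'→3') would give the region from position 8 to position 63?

The product's 3' end on the top strand is position 63.
The reverse primer anneals to the top strand over positions 52–63, i.e. to CCTCAAAGCTAA.
Its sequence written 5'→3' is the reverse complement: TTAGCTTTGAGG.

5'-TTAGCTTTGAGG-3'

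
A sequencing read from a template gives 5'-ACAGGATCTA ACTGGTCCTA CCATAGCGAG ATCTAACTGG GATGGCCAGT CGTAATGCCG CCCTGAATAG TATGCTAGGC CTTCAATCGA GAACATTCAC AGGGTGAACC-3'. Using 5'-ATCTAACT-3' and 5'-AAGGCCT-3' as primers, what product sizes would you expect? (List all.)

78 bp, 53 bp

The forward primer ATCTAACT matches the top strand at positions 6–13, 31–38.
The reverse primer's reverse complement is AGGCCTT, matching at positions 77–83.
Each forward site pairs with the reverse site to give a product ending at position 83: sizes 78, 53 bp.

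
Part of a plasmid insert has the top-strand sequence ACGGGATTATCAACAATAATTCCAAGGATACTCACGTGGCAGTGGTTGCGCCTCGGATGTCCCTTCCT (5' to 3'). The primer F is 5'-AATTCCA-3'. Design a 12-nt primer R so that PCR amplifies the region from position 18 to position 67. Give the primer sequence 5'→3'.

The product's 3' end on the top strand is position 67.
The reverse primer anneals to the top strand over positions 56–67, i.e. to GATGTCCCTTCC.
Its sequence written 5'→3' is the reverse complement: GGAAGGGACATC.

5'-GGAAGGGACATC-3'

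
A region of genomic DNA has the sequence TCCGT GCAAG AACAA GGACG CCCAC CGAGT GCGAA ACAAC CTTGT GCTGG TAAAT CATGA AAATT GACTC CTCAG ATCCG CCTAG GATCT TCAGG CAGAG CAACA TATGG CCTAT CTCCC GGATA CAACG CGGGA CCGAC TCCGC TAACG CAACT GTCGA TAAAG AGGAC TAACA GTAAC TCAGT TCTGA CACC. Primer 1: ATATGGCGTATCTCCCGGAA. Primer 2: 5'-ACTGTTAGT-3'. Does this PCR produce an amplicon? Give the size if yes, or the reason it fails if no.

No product — primer 1 has no binding site in the template.

Primer 1 (ATATGGCGTATCTCCCGGAA) does not match the top strand, and its reverse complement TTCCGGGAGATACGCCATAT does not match either.
With no annealing site for primer 1, no amplification occurs.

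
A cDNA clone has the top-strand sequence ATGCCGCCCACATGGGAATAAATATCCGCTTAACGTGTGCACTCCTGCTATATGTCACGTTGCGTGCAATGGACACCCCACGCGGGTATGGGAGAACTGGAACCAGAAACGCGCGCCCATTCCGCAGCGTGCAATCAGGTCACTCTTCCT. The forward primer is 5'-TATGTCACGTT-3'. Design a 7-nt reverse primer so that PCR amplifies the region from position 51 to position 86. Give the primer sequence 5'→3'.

The product's 3' end on the top strand is position 86.
The reverse primer anneals to the top strand over positions 80–86, i.e. to ACGCGGG.
Its sequence written 5'→3' is the reverse complement: CCCGCGT.

5'-CCCGCGT-3'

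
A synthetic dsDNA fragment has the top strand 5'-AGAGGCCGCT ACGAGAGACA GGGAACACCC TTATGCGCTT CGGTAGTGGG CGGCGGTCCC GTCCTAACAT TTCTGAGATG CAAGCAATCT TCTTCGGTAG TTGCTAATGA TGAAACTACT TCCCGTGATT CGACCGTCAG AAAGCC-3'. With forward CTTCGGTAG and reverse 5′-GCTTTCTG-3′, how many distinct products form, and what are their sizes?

Two products: 108 bp, 54 bp

The forward primer CTTCGGTAG matches the top strand at positions 38–46, 92–100.
The reverse primer's reverse complement is CAGAAAGC, matching at positions 138–145.
Each forward site pairs with the reverse site to give a product ending at position 145: sizes 108, 54 bp.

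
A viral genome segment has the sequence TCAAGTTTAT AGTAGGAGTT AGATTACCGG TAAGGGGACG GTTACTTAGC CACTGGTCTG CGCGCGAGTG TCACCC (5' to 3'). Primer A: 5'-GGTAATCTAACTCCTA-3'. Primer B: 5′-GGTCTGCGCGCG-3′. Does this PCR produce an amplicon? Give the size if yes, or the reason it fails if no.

No product — the primers' 3' ends point away from each other.

Primer A (GGTAATCTAACTCCTA) has reverse complement TAGGAGTTAGATTACC, which matches the top strand at positions 13–28; primer A anneals to the top strand there with its 3' end pointing upstream toward position 13.
Primer B (GGTCTGCGCGCG) matches the top strand directly at positions 55–66; it anneals to the bottom strand with its 3' end pointing downstream toward position 66.
The 3' ends diverge (primer A extends toward position 1, primer B toward position 76), so the primers never converge on a shared product.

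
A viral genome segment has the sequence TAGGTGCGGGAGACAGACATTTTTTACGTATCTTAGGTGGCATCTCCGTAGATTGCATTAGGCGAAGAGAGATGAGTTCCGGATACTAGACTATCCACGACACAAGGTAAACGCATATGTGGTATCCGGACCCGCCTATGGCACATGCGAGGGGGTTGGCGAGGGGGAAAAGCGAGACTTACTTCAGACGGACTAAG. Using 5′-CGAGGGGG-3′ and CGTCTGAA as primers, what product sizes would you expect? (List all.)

The forward primer CGAGGGGG matches the top strand at positions 148–155, 160–167.
The reverse primer's reverse complement is TTCAGACG, matching at positions 183–190.
Each forward site pairs with the reverse site to give a product ending at position 190: sizes 43, 31 bp.

43 bp, 31 bp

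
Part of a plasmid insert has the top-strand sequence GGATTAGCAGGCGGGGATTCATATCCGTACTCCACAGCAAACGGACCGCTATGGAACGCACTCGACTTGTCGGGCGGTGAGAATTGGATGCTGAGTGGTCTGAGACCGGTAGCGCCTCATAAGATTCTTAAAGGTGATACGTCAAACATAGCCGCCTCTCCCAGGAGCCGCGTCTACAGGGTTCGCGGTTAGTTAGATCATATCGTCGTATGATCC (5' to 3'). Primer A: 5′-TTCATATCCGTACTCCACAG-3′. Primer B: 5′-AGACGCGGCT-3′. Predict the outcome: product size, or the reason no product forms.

Primer A (TTCATATCCGTACTCCACAG) matches the top strand at positions 18–37; it acts as a forward primer.
Primer B's reverse complement is AGCCGCGTCT, matching the top strand at positions 166–175; it acts as a reverse primer.
The 3' ends face each other across positions 18–175, giving a 158 bp product.

Yes — a 158 bp product.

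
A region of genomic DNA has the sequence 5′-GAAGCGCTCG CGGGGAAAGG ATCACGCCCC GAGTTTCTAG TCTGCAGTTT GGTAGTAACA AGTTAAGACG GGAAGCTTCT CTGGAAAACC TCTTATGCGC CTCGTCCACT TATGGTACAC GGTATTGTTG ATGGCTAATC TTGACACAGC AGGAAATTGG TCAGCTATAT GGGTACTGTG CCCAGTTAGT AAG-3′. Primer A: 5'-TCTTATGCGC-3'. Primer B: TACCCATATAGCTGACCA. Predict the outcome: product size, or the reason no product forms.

Yes — an 85 bp product.

Primer A (TCTTATGCGC) matches the top strand at positions 91–100; it acts as a forward primer.
Primer B's reverse complement is TGGTCAGCTATATGGGTA, matching the top strand at positions 158–175; it acts as a reverse primer.
The 3' ends face each other across positions 91–175, giving an 85 bp product.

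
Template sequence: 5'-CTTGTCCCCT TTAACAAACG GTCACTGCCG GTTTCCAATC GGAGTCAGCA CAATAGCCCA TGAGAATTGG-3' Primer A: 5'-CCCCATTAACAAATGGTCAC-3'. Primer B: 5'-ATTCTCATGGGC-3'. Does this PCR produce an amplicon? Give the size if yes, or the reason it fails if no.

No product — primer A has no binding site in the template.

Primer A (CCCCATTAACAAATGGTCAC) does not match the top strand, and its reverse complement GTGACCATTTGTTAATGGGG does not match either.
With no annealing site for primer A, no amplification occurs.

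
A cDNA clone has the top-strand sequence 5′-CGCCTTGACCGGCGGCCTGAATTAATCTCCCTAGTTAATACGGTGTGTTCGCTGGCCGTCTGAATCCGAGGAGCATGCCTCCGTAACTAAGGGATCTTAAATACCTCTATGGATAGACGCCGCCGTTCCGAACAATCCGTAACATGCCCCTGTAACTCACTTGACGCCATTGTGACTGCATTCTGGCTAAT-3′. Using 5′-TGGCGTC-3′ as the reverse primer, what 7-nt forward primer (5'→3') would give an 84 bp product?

5'-ACTAAGG-3'

The reverse primer's reverse complement GACGCCA matches the template at positions 163–169, so the product ends at position 169.
An 84 bp product then starts at position 169 − 84 + 1 = 86.
The forward primer is identical to the top strand there: ACTAAGG.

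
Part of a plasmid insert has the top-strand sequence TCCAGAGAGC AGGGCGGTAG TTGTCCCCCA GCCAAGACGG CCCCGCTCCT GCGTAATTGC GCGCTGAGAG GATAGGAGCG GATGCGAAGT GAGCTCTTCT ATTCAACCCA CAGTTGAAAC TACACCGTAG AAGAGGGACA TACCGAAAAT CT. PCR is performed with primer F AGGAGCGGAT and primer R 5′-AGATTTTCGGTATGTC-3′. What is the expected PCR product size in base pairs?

Scanning the template, AGGAGCGGAT occurs at positions 74–83; this primer anneals to the bottom strand there with its 3' end pointing downstream.
Reverse complement of the reverse primer: GACATACCGAAAATCT. This occurs on the top strand at positions 137–152.
Amplicon spans positions 74–152: 79 bp.

79 bp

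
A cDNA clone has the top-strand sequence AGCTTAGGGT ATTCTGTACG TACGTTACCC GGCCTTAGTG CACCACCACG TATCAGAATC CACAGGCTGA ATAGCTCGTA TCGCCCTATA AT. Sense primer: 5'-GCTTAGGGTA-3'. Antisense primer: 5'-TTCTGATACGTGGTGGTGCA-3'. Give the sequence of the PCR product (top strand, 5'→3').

Scanning the template, GCTTAGGGTA occurs at positions 2–11; this primer anneals to the bottom strand there with its 3' end pointing downstream.
Taking the reverse complement of TTCTGATACGTGGTGGTGCA gives TGCACCACCACGTATCAGAA, found at positions 39–58 on the template; the primer anneals here to the top strand with its 3' end pointing upstream.
The product is the template from position 2 through 58 (57 bp).

5'-GCTTAGGGTATTCTGTACGTACGTTACCCGGCCTTAGTGCACCACCACGTATCAGAA-3'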